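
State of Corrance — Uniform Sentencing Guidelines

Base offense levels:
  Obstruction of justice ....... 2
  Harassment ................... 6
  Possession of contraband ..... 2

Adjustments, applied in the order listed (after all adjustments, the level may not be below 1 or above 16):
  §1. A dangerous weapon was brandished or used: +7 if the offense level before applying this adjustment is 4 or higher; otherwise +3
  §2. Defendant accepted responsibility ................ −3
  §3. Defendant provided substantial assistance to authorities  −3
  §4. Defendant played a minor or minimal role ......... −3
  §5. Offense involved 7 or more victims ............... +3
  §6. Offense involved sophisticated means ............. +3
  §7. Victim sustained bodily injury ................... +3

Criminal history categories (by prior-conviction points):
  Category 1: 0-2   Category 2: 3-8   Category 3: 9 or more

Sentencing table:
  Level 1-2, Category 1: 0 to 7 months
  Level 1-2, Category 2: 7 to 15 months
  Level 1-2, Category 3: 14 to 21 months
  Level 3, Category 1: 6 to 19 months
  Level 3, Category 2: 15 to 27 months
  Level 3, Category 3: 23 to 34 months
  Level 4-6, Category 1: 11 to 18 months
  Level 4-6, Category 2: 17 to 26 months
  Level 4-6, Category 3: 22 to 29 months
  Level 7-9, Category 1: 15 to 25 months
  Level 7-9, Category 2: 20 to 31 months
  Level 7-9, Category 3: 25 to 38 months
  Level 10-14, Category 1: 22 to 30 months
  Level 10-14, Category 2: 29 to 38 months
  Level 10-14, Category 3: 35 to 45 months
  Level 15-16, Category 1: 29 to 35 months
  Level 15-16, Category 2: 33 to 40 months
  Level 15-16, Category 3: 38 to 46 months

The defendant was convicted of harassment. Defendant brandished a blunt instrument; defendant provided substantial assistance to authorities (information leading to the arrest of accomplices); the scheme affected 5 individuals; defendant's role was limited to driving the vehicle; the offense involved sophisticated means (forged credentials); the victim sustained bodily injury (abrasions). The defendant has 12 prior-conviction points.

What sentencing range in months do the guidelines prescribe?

35-45 months

Base offense level for harassment: 6.
§1 applies (level before this adjustment is 6 ≥ 4, so +7): 6 + 7 = 13.
§2 does not apply.
§3 applies: 13 − 3 = 10.
§4 applies: 10 − 3 = 7.
§5 does not apply.
§6 applies: 7 + 3 = 10.
§7 applies: 10 + 3 = 13.
Final offense level: 13.
Criminal history: 12 prior points → Category 3 (9+).
Level 13 falls in the 10-14 band.
Grid: Level 10-14 × Category 3 = 35-45 months.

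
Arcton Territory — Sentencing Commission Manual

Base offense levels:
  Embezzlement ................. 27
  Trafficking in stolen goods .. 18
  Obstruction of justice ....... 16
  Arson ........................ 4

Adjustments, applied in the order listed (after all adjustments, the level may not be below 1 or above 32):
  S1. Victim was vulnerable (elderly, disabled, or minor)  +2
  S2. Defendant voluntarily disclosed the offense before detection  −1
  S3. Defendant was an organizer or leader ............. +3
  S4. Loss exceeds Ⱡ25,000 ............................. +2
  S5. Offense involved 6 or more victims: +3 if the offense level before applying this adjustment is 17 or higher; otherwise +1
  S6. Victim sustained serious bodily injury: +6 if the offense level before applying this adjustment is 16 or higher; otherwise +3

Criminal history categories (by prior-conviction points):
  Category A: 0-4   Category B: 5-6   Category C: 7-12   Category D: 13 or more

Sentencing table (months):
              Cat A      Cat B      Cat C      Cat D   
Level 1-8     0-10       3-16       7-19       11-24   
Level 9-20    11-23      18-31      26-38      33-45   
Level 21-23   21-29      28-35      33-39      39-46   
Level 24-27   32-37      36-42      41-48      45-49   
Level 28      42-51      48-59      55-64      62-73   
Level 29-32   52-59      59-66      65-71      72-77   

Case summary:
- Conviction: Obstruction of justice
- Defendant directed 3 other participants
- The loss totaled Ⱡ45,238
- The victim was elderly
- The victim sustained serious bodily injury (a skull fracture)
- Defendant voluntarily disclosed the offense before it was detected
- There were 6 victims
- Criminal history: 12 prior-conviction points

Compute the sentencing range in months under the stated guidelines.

Base offense level for obstruction of justice: 16.
S1 applies: 16 + 2 = 18.
S2 applies: 18 − 1 = 17.
S3 applies: 17 + 3 = 20.
S4 applies: 20 + 2 = 22.
S5 applies (level before this adjustment is 22 ≥ 17, so +3): 22 + 3 = 25.
S6 applies (level before this adjustment is 25 ≥ 16, so +6): 25 + 6 = 31.
Final offense level: 31.
Criminal history: 12 prior points → Category C (7-12).
Level 31 falls in the 29-32 band.
Grid: Level 29-32 × Category C = 65-71 months.

65-71 months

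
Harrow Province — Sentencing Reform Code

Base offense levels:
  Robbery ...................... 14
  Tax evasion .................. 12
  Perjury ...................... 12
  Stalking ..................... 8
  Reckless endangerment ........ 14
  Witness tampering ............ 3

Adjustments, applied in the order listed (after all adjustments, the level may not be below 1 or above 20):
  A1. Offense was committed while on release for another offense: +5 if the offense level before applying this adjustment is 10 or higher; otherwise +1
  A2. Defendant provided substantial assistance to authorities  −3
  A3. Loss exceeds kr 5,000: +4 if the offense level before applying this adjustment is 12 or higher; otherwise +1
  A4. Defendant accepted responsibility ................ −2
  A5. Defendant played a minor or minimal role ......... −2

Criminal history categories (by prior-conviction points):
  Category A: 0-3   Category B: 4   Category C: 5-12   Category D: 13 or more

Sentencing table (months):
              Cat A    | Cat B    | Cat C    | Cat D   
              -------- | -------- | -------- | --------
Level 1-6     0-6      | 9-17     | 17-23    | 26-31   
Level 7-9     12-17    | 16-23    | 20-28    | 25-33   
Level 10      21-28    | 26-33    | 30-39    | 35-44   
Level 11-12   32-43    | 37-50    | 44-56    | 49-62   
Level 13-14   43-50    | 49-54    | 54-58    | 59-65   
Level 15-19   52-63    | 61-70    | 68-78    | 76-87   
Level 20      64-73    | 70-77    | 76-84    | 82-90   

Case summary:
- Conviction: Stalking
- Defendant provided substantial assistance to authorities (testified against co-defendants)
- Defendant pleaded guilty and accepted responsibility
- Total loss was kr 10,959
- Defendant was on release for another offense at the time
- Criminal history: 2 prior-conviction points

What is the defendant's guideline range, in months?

0-6 months

Base offense level for stalking: 8.
A1 applies (level before this adjustment is 8 < 10, so +1): 8 + 1 = 9.
A2 applies: 9 − 3 = 6.
A3 applies (level before this adjustment is 6 < 12, so +1): 6 + 1 = 7.
A4 applies: 7 − 2 = 5.
Final offense level: 5.
Criminal history: 2 prior points → Category A (0-3).
Level 5 falls in the 1-6 band.
Grid: Level 1-6 × Category A = 0-6 months.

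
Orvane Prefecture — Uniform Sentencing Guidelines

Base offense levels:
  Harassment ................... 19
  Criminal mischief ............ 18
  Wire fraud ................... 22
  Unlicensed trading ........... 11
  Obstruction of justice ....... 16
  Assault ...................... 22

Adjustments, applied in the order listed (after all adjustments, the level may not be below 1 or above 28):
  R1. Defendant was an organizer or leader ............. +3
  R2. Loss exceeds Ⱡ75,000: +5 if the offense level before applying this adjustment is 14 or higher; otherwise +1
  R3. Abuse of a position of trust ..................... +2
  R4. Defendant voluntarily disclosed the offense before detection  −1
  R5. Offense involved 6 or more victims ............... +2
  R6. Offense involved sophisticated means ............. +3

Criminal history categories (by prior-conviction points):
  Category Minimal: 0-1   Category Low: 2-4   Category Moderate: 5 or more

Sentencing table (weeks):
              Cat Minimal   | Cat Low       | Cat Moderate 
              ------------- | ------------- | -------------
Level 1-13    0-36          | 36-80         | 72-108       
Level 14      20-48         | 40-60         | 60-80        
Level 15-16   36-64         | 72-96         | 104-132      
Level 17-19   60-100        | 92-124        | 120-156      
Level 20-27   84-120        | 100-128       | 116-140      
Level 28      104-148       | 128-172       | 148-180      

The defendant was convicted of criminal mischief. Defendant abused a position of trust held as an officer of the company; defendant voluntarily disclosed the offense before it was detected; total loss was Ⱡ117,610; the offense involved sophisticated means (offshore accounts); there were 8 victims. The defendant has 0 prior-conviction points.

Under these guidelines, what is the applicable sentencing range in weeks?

104-148 weeks

Base offense level for criminal mischief: 18.
R2 applies (level before this adjustment is 18 ≥ 14, so +5): 18 + 5 = 23.
R3 applies: 23 + 2 = 25.
R4 applies: 25 − 1 = 24.
R5 applies: 24 + 2 = 26.
R6 applies: 26 + 3 = 29.
Level 29 exceeds the maximum of 28; capped at 28.
Final offense level: 28.
Criminal history: 0 prior points → Category Minimal (0-1).
Level 28 falls in the 28 band.
Grid: Level 28 × Category Minimal = 104-148 weeks.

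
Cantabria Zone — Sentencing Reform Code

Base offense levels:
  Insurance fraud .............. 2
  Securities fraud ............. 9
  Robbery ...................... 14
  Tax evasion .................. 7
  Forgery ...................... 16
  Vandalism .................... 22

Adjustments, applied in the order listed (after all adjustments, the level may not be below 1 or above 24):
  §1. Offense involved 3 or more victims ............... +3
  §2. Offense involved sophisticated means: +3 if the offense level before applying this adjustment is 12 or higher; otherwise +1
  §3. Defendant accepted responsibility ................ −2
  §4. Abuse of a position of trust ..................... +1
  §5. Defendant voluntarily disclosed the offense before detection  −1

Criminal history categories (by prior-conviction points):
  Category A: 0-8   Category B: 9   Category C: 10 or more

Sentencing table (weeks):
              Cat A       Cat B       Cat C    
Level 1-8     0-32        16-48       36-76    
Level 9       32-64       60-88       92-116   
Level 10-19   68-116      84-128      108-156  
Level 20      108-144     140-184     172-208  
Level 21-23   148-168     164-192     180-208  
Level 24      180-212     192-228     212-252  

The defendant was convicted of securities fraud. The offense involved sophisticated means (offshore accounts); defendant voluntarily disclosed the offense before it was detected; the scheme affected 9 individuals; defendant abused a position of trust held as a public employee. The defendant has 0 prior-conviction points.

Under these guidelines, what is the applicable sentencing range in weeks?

Base offense level for securities fraud: 9.
§1 applies: 9 + 3 = 12.
§2 applies (level before this adjustment is 12 ≥ 12, so +3): 12 + 3 = 15.
§3 does not apply.
§4 applies: 15 + 1 = 16.
§5 applies: 16 − 1 = 15.
Final offense level: 15.
Criminal history: 0 prior points → Category A (0-8).
Level 15 falls in the 10-19 band.
Grid: Level 10-19 × Category A = 68-116 weeks.

68-116 weeks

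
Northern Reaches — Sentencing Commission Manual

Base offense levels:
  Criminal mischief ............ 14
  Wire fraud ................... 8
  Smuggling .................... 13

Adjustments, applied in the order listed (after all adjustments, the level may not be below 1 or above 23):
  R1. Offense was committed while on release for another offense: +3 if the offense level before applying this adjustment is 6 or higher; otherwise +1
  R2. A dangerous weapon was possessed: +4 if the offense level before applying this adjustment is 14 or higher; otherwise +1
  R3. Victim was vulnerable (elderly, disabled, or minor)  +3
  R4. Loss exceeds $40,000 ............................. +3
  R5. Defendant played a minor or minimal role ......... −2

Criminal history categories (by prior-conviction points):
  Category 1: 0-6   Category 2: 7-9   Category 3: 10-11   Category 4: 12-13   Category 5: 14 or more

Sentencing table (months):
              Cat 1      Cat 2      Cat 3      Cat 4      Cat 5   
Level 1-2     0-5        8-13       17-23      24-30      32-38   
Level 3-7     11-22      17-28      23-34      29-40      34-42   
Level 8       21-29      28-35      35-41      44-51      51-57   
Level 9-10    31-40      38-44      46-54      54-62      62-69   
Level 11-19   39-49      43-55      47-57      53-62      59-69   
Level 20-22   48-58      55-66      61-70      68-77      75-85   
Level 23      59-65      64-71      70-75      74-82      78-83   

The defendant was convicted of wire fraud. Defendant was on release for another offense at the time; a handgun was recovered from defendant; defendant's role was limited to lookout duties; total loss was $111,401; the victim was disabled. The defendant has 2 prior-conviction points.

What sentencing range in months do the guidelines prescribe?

39-49 months

Base offense level for wire fraud: 8.
R1 applies (level before this adjustment is 8 ≥ 6, so +3): 8 + 3 = 11.
R2 applies (level before this adjustment is 11 < 14, so +1): 11 + 1 = 12.
R3 applies: 12 + 3 = 15.
R4 applies: 15 + 3 = 18.
R5 applies: 18 − 2 = 16.
Final offense level: 16.
Criminal history: 2 prior points → Category 1 (0-6).
Level 16 falls in the 11-19 band.
Grid: Level 11-19 × Category 1 = 39-49 months.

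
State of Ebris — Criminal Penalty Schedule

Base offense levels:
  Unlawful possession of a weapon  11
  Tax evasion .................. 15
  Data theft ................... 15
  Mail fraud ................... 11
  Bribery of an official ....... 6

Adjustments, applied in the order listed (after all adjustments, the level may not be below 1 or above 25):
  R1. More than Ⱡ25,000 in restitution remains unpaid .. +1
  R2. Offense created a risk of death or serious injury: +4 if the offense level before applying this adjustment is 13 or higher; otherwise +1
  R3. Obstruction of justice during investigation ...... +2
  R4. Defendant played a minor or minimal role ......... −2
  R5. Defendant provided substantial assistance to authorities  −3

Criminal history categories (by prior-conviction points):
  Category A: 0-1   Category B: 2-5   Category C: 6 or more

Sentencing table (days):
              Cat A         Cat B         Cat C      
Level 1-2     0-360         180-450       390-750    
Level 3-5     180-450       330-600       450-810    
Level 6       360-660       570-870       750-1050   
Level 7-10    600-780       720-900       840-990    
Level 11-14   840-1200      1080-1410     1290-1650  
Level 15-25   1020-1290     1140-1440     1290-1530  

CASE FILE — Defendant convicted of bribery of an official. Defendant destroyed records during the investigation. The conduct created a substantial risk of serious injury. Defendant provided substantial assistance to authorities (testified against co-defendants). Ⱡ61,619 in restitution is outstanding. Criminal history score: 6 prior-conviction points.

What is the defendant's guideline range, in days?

Base offense level for bribery of an official: 6.
R1 applies: 6 + 1 = 7.
R2 applies (level before this adjustment is 7 < 13, so +1): 7 + 1 = 8.
R3 applies: 8 + 2 = 10.
R5 applies: 10 − 3 = 7.
Final offense level: 7.
Criminal history: 6 prior points → Category C (6+).
Level 7 falls in the 7-10 band.
Grid: Level 7-10 × Category C = 840-990 days.

840-990 days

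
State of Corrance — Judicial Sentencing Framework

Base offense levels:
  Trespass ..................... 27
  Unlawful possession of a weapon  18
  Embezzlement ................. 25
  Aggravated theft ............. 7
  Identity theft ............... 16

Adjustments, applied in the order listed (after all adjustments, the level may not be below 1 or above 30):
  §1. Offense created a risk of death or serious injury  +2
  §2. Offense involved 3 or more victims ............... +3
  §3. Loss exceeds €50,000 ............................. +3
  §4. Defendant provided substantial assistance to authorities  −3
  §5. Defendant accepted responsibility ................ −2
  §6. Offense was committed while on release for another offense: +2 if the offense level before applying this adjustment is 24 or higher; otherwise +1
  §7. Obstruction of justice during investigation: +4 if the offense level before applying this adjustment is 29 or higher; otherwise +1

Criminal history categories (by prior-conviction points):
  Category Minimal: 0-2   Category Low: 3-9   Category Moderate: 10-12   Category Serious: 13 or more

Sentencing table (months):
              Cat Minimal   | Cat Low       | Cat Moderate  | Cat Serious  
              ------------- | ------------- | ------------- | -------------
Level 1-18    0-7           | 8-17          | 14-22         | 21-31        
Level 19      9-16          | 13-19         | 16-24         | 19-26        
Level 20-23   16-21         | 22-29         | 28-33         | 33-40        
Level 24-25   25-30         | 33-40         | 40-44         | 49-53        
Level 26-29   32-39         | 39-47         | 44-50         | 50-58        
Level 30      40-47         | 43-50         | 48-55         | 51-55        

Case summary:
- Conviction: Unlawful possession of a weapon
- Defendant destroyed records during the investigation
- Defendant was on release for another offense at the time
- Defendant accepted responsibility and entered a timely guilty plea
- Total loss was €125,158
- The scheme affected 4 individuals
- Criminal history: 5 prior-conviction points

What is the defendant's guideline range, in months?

Base offense level for unlawful possession of a weapon: 18.
§2 applies: 18 + 3 = 21.
§3 applies: 21 + 3 = 24.
§5 applies: 24 − 2 = 22.
§6 applies (level before this adjustment is 22 < 24, so +1): 22 + 1 = 23.
§7 applies (level before this adjustment is 23 < 29, so +1): 23 + 1 = 24.
Final offense level: 24.
Criminal history: 5 prior points → Category Low (3-9).
Level 24 falls in the 24-25 band.
Grid: Level 24-25 × Category Low = 33-40 months.

33-40 months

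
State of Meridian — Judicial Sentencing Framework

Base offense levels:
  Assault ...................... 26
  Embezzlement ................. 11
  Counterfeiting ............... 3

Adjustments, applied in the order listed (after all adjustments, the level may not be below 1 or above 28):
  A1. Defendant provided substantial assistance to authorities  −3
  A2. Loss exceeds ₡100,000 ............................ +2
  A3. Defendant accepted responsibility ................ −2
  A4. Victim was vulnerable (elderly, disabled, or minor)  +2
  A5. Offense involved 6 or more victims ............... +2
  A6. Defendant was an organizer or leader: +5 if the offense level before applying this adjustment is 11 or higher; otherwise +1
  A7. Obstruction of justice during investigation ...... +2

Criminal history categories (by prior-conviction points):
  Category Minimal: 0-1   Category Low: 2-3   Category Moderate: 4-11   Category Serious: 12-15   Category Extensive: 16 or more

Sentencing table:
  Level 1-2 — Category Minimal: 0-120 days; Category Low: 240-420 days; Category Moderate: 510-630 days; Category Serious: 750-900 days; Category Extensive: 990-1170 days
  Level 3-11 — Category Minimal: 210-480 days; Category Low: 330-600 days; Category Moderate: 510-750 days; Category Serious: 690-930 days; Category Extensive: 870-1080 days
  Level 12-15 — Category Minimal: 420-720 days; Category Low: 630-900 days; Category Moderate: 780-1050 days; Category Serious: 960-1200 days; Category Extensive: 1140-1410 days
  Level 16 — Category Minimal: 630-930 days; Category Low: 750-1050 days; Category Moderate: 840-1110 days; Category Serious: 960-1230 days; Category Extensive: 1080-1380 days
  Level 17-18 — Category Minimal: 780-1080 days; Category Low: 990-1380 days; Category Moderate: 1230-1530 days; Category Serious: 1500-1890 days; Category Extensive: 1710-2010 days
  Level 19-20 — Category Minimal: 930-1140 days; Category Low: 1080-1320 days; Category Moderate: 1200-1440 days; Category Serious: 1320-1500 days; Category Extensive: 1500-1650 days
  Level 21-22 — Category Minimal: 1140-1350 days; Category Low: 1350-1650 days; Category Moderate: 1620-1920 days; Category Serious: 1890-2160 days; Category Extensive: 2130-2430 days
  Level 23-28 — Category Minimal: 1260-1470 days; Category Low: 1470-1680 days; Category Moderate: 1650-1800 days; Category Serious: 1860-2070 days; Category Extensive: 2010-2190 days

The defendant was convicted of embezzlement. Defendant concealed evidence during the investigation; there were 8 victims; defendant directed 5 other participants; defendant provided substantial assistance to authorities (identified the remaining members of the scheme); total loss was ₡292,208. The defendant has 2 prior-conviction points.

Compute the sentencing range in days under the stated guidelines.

Base offense level for embezzlement: 11.
A1 applies: 11 − 3 = 8.
A2 applies: 8 + 2 = 10.
A3 does not apply.
A4 does not apply.
A5 applies: 10 + 2 = 12.
A6 applies (level before this adjustment is 12 ≥ 11, so +5): 12 + 5 = 17.
A7 applies: 17 + 2 = 19.
Final offense level: 19.
Criminal history: 2 prior points → Category Low (2-3).
Level 19 falls in the 19-20 band.
Grid: Level 19-20 × Category Low = 1080-1320 days.

1080-1320 days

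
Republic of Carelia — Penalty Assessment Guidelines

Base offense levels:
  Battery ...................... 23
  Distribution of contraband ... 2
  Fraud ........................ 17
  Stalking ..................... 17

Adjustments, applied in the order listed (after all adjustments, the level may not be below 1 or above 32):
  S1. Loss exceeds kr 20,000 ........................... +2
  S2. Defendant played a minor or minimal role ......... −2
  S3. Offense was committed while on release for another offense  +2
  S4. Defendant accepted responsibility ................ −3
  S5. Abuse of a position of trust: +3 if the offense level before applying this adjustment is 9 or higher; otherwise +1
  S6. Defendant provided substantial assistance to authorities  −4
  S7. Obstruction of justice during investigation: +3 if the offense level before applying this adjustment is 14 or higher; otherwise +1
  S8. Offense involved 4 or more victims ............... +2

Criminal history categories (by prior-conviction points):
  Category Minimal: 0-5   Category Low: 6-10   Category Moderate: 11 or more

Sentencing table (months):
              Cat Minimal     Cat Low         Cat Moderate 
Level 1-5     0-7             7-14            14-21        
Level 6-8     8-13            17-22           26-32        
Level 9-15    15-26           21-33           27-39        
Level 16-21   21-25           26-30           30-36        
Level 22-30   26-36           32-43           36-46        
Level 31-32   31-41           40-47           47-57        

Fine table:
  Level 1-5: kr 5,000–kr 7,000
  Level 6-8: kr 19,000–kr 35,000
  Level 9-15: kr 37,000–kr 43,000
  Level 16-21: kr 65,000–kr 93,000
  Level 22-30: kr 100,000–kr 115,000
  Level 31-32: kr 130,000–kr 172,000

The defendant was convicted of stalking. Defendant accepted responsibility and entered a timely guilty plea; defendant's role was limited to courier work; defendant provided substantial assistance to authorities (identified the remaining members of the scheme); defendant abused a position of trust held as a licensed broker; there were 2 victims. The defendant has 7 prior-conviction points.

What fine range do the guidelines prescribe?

Base offense level for stalking: 17.
S2 applies: 17 − 2 = 15.
S4 applies: 15 − 3 = 12.
S5 applies (level before this adjustment is 12 ≥ 9, so +3): 12 + 3 = 15.
S6 applies: 15 − 4 = 11.
Final offense level: 11.
Level 11 falls in the 9-15 band.
Fine table: Level 9-15 → kr 37,000–kr 43,000.

kr 37,000–kr 43,000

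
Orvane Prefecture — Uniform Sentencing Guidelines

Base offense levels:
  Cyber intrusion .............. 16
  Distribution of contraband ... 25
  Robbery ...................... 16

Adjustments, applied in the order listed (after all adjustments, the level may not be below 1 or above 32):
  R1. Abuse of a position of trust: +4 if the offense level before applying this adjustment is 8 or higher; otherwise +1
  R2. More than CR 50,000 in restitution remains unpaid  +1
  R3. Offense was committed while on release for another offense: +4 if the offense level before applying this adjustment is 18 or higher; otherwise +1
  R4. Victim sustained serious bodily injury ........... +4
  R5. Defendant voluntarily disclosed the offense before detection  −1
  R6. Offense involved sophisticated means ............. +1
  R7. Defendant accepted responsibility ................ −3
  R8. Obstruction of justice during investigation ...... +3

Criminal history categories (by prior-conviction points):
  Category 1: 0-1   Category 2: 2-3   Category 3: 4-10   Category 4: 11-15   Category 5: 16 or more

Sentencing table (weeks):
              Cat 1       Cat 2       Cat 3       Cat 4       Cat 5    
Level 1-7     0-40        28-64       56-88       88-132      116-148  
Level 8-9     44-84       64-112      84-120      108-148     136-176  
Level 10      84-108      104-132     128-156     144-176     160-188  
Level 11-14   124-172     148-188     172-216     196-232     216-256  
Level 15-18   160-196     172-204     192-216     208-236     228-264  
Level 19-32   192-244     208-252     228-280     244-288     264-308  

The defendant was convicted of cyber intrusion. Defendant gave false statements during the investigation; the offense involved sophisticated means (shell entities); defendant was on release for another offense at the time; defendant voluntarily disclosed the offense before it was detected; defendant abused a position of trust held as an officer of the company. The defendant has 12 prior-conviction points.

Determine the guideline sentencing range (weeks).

244-288 weeks

Base offense level for cyber intrusion: 16.
R1 applies (level before this adjustment is 16 ≥ 8, so +4): 16 + 4 = 20.
R2 does not apply.
R3 applies (level before this adjustment is 20 ≥ 18, so +4): 20 + 4 = 24.
R4 does not apply.
R5 applies: 24 − 1 = 23.
R6 applies: 23 + 1 = 24.
R8 applies: 24 + 3 = 27.
Final offense level: 27.
Criminal history: 12 prior points → Category 4 (11-15).
Level 27 falls in the 19-32 band.
Grid: Level 19-32 × Category 4 = 244-288 weeks.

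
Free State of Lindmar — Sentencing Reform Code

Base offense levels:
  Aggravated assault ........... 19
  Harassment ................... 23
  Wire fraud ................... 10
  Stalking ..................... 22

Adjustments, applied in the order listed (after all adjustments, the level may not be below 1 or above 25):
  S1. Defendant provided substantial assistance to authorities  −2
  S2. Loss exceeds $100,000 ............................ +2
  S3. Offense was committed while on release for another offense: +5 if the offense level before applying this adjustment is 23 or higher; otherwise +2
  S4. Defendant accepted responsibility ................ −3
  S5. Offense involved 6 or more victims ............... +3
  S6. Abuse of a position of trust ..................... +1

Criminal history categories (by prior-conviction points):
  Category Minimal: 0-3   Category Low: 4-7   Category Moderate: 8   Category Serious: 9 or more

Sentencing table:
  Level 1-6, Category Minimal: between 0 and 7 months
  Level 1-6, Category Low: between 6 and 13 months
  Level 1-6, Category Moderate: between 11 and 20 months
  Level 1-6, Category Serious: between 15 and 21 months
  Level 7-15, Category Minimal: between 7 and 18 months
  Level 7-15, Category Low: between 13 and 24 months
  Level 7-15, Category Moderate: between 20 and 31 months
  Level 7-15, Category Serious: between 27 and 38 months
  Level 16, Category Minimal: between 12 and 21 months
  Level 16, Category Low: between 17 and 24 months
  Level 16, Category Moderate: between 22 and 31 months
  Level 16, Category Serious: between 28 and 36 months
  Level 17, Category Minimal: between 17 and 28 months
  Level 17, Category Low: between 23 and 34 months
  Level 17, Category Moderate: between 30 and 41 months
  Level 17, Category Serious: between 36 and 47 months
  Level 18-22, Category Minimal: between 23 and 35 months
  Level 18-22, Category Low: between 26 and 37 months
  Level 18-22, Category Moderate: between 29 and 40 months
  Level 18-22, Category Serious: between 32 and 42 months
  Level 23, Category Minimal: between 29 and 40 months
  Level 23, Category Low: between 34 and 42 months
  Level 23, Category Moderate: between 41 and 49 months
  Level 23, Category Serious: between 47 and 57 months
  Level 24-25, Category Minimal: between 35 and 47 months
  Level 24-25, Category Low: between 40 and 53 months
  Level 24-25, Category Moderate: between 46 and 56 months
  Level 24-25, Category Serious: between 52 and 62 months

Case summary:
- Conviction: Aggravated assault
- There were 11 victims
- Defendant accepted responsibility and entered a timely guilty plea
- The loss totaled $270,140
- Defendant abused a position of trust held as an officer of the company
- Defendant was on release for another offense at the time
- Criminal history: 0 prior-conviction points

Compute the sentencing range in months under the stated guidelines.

35-47 months

Base offense level for aggravated assault: 19.
S1 does not apply.
S2 applies: 19 + 2 = 21.
S3 applies (level before this adjustment is 21 < 23, so +2): 21 + 2 = 23.
S4 applies: 23 − 3 = 20.
S5 applies: 20 + 3 = 23.
S6 applies: 23 + 1 = 24.
Final offense level: 24.
Criminal history: 0 prior points → Category Minimal (0-3).
Level 24 falls in the 24-25 band.
Grid: Level 24-25 × Category Minimal = 35-47 months.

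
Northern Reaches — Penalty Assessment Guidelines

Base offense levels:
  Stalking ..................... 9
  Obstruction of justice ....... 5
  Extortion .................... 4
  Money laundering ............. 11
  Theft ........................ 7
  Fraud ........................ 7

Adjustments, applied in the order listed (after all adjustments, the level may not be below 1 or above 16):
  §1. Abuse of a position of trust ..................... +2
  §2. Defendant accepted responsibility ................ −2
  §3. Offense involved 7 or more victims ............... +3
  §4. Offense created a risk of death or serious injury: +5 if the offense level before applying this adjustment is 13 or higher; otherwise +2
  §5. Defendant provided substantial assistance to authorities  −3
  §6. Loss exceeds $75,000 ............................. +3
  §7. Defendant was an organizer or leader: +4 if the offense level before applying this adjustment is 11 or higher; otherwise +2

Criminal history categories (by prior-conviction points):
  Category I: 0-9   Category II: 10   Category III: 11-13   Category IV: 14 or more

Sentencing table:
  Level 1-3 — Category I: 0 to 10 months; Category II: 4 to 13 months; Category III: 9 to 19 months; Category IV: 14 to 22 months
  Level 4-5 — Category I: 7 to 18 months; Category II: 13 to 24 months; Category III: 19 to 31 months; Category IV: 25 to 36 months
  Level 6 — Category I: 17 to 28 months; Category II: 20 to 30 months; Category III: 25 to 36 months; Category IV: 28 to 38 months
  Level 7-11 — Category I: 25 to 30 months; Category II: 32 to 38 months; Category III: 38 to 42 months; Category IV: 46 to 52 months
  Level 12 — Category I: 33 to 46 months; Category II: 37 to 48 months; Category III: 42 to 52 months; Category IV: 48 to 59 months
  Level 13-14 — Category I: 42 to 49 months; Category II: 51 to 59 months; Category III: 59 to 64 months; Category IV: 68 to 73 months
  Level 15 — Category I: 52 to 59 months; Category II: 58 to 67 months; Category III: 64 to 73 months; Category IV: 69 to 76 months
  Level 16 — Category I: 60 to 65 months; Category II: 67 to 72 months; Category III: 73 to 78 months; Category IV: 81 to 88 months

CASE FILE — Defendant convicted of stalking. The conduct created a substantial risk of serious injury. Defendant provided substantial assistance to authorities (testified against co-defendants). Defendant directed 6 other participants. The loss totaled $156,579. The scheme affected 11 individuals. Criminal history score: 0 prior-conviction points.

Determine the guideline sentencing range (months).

Base offense level for stalking: 9.
§3 applies: 9 + 3 = 12.
§4 applies (level before this adjustment is 12 < 13, so +2): 12 + 2 = 14.
§5 applies: 14 − 3 = 11.
§6 applies: 11 + 3 = 14.
§7 applies (level before this adjustment is 14 ≥ 11, so +4): 14 + 4 = 18.
Level 18 exceeds the maximum of 16; capped at 16.
Final offense level: 16.
Criminal history: 0 prior points → Category I (0-9).
Level 16 falls in the 16 band.
Grid: Level 16 × Category I = 60-65 months.

60-65 months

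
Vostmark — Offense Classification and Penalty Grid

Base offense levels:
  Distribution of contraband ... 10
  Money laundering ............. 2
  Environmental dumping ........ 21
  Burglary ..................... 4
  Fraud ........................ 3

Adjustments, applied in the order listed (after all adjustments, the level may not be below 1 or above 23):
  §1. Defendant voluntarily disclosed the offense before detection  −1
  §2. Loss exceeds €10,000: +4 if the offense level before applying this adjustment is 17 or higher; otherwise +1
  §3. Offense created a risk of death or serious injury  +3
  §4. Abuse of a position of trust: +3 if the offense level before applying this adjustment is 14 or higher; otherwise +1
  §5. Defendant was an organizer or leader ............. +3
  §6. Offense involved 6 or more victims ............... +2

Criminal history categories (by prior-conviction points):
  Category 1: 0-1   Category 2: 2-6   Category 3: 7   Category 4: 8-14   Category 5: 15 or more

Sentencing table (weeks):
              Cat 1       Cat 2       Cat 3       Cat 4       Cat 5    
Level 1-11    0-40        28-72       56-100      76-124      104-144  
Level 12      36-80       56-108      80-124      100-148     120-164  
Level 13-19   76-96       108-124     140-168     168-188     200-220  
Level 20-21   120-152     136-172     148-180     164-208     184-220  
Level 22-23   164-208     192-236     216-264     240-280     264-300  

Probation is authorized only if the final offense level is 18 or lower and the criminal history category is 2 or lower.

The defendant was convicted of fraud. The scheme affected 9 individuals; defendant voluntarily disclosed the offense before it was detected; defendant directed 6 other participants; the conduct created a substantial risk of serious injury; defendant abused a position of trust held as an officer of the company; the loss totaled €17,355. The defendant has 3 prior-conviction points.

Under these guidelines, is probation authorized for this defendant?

Yes

Base offense level for fraud: 3.
§1 applies: 3 − 1 = 2.
§2 applies (level before this adjustment is 2 < 17, so +1): 2 + 1 = 3.
§3 applies: 3 + 3 = 6.
§4 applies (level before this adjustment is 6 < 14, so +1): 6 + 1 = 7.
§5 applies: 7 + 3 = 10.
§6 applies: 10 + 2 = 12.
Final offense level: 12.
Criminal history: 3 prior points → Category 2 (2-6).
Level 12 falls in the 12 band.
Grid: Level 12 × Category 2 = 56-108 weeks.
Probation check: level 12 ≤ 18 and category 2 ≤ 2 → eligible.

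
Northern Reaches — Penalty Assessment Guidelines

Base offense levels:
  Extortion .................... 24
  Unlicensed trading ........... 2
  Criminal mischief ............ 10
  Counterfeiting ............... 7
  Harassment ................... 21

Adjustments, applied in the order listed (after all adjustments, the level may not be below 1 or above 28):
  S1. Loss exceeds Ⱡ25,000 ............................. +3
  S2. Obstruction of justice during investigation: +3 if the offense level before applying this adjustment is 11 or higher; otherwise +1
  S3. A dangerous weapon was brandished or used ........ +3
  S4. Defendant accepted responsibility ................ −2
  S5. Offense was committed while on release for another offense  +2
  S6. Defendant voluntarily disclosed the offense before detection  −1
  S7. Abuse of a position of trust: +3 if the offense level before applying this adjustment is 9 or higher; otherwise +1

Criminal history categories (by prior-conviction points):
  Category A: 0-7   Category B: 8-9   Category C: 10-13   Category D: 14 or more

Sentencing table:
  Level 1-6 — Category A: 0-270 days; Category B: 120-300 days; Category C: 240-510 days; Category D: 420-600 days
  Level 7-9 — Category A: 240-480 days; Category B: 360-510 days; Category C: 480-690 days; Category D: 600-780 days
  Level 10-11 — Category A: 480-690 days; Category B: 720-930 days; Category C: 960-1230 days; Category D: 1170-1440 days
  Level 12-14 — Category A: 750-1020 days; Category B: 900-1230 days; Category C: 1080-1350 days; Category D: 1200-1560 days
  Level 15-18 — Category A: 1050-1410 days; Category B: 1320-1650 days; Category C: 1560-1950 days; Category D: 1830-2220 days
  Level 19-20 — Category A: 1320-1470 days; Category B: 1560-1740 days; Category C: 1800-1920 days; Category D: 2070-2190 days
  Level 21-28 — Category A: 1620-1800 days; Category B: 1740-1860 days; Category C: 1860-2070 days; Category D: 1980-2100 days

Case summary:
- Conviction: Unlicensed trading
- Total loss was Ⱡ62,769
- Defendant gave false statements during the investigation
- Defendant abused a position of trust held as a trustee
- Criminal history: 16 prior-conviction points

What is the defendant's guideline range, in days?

Base offense level for unlicensed trading: 2.
S1 applies: 2 + 3 = 5.
S2 applies (level before this adjustment is 5 < 11, so +1): 5 + 1 = 6.
S4 does not apply.
S6 does not apply.
S7 applies (level before this adjustment is 6 < 9, so +1): 6 + 1 = 7.
Final offense level: 7.
Criminal history: 16 prior points → Category D (14+).
Level 7 falls in the 7-9 band.
Grid: Level 7-9 × Category D = 600-780 days.

600-780 days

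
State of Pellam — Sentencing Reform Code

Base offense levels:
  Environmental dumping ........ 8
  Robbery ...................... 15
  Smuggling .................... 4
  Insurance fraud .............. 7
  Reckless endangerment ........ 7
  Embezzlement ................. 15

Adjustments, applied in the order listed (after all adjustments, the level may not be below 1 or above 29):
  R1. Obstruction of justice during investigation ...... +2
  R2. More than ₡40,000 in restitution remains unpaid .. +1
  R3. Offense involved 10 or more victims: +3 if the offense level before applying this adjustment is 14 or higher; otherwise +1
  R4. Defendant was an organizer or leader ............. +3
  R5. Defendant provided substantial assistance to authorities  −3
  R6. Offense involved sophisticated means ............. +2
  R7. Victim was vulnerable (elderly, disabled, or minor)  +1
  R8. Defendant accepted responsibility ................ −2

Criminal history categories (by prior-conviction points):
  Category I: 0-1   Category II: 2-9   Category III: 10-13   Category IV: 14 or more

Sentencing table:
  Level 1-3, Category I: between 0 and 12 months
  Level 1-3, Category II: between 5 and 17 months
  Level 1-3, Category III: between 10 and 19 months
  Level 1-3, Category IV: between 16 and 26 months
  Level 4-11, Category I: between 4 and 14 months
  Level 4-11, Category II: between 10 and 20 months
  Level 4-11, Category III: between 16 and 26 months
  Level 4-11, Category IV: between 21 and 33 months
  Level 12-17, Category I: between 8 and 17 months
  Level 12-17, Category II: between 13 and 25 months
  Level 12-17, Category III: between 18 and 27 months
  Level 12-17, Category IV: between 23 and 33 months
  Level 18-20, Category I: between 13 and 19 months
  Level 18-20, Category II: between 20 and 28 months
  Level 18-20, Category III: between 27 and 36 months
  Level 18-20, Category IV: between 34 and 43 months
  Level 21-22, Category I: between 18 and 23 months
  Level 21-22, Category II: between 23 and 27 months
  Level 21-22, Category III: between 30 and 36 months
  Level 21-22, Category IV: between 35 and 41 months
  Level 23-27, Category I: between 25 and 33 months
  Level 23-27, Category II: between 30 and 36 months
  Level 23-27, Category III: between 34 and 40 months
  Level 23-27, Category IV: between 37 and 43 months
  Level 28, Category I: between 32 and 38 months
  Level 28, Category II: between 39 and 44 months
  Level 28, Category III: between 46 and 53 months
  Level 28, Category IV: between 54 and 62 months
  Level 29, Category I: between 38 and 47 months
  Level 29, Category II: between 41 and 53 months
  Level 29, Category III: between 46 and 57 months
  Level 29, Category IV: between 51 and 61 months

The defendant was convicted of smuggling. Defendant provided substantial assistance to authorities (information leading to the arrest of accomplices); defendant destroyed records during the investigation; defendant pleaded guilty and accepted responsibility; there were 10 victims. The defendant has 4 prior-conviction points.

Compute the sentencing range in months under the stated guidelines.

5-17 months

Base offense level for smuggling: 4.
R1 applies: 4 + 2 = 6.
R3 applies (level before this adjustment is 6 < 14, so +1): 6 + 1 = 7.
R4 does not apply.
R5 applies: 7 − 3 = 4.
R6 does not apply.
R8 applies: 4 − 2 = 2.
Final offense level: 2.
Criminal history: 4 prior points → Category II (2-9).
Level 2 falls in the 1-3 band.
Grid: Level 1-3 × Category II = 5-17 months.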